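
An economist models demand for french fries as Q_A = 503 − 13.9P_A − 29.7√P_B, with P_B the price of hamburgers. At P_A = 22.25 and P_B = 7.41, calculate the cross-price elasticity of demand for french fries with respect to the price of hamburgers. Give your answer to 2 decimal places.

At P_A = 22.25 and P_B = 7.41: Q_A = 112.878.
∂Q_A/∂P_B = -29.7/(2√P_B) = -29.7/(2√7.41) = -5.4553.
ε = (∂Q_A/∂P_B)(P_B/Q_A) = -5.4553 × (7.41/112.878) ≈ -0.36.

-0.36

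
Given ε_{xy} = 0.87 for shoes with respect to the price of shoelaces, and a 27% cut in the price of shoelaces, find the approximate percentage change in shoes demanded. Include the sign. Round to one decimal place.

-23.5%

%ΔQ ≈ ε × %ΔP of shoelaces = 0.87 × (-27%) = -23.5%.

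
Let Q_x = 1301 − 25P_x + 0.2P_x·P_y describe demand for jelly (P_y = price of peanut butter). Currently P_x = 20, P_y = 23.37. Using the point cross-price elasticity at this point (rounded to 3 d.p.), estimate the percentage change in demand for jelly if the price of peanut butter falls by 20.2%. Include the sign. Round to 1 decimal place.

At P_x = 20, P_y = 23.37: Q_x = 894.48.
∂Q_x/∂P_y = 0.2P_x = 4.0000.
ε = (∂Q_x/∂P_y)(P_y/Q_x) = 4.0000 × 23.37/894.48 ≈ 0.105.
%ΔQ_x ≈ ε × %ΔP_y = 0.105 × (-20.2%) = -2.1%.

-2.1%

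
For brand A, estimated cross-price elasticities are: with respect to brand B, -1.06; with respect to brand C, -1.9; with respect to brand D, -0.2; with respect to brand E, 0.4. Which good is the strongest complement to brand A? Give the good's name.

brand C

Complements have ε < 0. The most negative value is -1.9 (brand C).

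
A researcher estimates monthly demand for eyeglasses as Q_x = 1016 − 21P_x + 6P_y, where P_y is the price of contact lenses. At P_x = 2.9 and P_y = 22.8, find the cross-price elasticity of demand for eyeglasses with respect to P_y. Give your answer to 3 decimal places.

At P_x = 2.9 and P_y = 22.8: Q_x = 1091.9.
∂Q_x/∂P_y = 6.
ε = (∂Q_x/∂P_y)(P_y/Q_x) = 6 × (22.8/1091.9) ≈ 0.125.

0.125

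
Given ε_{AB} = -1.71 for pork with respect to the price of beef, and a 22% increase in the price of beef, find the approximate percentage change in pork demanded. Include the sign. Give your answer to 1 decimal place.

%ΔQ ≈ ε × %ΔP of beef = -1.71 × (22%) = -37.6%.
Demand for pork falls by about 37.6%.

-37.6%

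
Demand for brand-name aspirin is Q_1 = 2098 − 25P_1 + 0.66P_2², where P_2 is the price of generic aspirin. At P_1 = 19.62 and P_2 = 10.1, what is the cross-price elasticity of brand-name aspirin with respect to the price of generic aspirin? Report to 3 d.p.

At P_1 = 19.62 and P_2 = 10.1: Q_1 = 1674.827.
∂Q_1/∂P_2 = 1.32P_2 = 1.32(10.1) = 13.3320.
ε = (∂Q_1/∂P_2)(P_2/Q_1) = 13.3320 × (10.1/1674.827) ≈ 0.080.

0.080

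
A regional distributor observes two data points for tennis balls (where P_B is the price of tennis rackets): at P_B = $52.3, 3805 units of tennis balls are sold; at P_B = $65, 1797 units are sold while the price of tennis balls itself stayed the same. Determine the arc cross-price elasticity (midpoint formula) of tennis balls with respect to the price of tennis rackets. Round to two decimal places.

ΔQ_A = 1797 − 3805 = -2008; ΔP_B = 65 − 52.3 = 12.7.
Midpoints: Q̄_A = 2801.0, P̄_B = 58.65.
ε = (ΔQ_A/Q̄_A)/(ΔP_B/P̄_B) = (-2008/2801.0)/(12.7/58.65) ≈ -3.31.

-3.31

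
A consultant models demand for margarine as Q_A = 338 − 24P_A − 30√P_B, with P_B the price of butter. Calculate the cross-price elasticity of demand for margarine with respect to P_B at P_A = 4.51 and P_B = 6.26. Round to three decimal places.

-0.243

At P_A = 4.51 and P_B = 6.26: Q_A = 154.700.
∂Q_A/∂P_B = -30/(2√P_B) = -30/(2√6.26) = -5.9952.
ε = (∂Q_A/∂P_B)(P_B/Q_A) = -5.9952 × (6.26/154.700) ≈ -0.243.
ε < 0: complements.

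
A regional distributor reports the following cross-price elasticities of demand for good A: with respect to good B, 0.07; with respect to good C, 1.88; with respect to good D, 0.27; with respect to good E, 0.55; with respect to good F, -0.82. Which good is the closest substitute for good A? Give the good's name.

Substitutes have ε > 0. Among the positive values, 1.88 (good C) is largest.

good C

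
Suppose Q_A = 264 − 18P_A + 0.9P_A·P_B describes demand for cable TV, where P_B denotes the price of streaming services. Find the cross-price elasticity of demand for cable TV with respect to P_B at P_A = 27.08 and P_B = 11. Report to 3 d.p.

6.004

At P_A = 27.08 and P_B = 11: Q_A = 44.652.
∂Q_A/∂P_B = 0.9P_A = 0.9(27.08) = 24.3720.
ε = (∂Q_A/∂P_B)(P_B/Q_A) = 24.3720 × (11/44.652) ≈ 6.004.
ε > 0: substitutes.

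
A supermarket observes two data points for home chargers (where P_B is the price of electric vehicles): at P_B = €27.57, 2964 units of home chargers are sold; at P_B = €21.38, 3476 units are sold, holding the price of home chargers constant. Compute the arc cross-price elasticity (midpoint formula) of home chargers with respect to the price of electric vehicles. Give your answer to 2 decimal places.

ΔQ_A = 3476 − 2964 = 512; ΔP_B = 21.38 − 27.57 = -6.19.
Midpoints: Q̄_A = 3220.0, P̄_B = 24.48.
ε = (ΔQ_A/Q̄_A)/(ΔP_B/P̄_B) = (512/3220.0)/(-6.19/24.48) ≈ -0.63.
ε < 0: home chargers and electric vehicles are complements.

-0.63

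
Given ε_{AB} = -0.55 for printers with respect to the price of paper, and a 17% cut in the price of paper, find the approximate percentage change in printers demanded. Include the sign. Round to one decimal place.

9.4%

%ΔQ ≈ ε × %ΔP of paper = -0.55 × (-17%) = 9.4%.
Demand for printers rises by about 9.4%.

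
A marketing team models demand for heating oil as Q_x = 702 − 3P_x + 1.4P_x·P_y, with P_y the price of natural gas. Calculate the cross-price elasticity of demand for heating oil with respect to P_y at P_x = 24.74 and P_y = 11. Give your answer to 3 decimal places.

0.378

At P_x = 24.74 and P_y = 11: Q_x = 1008.776.
∂Q_x/∂P_y = 1.4P_x = 1.4(24.74) = 34.6360.
ε = (∂Q_x/∂P_y)(P_y/Q_x) = 34.6360 × (11/1008.776) ≈ 0.378.
ε > 0: substitutes.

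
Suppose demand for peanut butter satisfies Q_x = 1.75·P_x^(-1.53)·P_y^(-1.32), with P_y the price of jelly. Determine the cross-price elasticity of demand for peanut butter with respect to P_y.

In a log-linear (constant-elasticity) demand function, the coefficient on the exponent of P_y is the cross-price elasticity.
ε = -1.32. Negative, so peanut butter and jelly are complements.

-1.32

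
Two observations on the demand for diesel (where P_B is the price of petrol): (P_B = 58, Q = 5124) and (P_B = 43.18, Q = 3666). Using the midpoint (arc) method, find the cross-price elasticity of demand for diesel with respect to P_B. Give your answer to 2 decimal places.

ΔQ_A = 3666 − 5124 = -1458; ΔP_B = 43.18 − 58 = -14.82.
Midpoints: Q̄_A = 4395.0, P̄_B = 50.59.
ε = (ΔQ_A/Q̄_A)/(ΔP_B/P̄_B) = (-1458/4395.0)/(-14.82/50.59) ≈ 1.13.

1.13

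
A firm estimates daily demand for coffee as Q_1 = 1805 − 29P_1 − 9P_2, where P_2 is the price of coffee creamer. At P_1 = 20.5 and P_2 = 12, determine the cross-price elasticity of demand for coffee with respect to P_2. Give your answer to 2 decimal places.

-0.10

At P_1 = 20.5 and P_2 = 12: Q_1 = 1102.5.
∂Q_1/∂P_2 = -9.
ε = (∂Q_1/∂P_2)(P_2/Q_1) = -9 × (12/1102.5) ≈ -0.10.
Since ε < 0, coffee and coffee creamer are complements.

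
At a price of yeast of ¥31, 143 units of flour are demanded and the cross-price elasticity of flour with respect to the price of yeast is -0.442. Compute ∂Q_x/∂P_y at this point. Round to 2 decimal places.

ε = (∂Q_x/∂P_y)·(P_y/Q_x) ⇒ ∂Q_x/∂P_y = ε·Q_x/P_y = -0.442 × 143/31 ≈ -2.04.

-2.04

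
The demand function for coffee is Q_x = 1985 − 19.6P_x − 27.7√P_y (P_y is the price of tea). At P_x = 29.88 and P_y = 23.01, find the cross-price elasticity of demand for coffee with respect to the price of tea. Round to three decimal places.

-0.052

At P_x = 29.88 and P_y = 23.01: Q_x = 1266.479.
∂Q_x/∂P_y = -27.7/(2√P_y) = -27.7/(2√23.01) = -2.8873.
ε = (∂Q_x/∂P_y)(P_y/Q_x) = -2.8873 × (23.01/1266.479) ≈ -0.052.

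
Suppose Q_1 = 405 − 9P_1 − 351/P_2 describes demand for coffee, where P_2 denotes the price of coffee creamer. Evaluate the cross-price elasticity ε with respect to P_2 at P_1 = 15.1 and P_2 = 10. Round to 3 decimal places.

0.150

At P_1 = 15.1 and P_2 = 10: Q_1 = 234.
∂Q_1/∂P_2 = 351/P_2² = 3.5100.
ε = (∂Q_1/∂P_2)(P_2/Q_1) = 3.5100 × (10/234) ≈ 0.150.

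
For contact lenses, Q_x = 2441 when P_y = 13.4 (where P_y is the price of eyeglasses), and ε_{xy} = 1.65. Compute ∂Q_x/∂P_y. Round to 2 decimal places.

300.57

ε = (∂Q_x/∂P_y)·(P_y/Q_x) ⇒ ∂Q_x/∂P_y = ε·Q_x/P_y = 1.65 × 2441/13.4 ≈ 300.57.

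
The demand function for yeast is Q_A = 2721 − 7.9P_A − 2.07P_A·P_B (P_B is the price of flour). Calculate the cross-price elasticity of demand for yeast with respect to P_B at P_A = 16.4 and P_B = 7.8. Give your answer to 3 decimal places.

At P_A = 16.4 and P_B = 7.8: Q_A = 2326.646.
∂Q_A/∂P_B = -2.07P_A = -2.07(16.4) = -33.9480.
ε = (∂Q_A/∂P_B)(P_B/Q_A) = -33.9480 × (7.8/2326.646) ≈ -0.114.

-0.114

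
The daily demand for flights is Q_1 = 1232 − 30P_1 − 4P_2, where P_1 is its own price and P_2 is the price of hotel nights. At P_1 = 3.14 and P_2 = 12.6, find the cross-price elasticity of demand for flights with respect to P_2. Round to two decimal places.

-0.05

At P_1 = 3.14 and P_2 = 12.6: Q_1 = 1087.4.
∂Q_1/∂P_2 = -4.
ε = (∂Q_1/∂P_2)(P_2/Q_1) = -4 × (12.6/1087.4) ≈ -0.05.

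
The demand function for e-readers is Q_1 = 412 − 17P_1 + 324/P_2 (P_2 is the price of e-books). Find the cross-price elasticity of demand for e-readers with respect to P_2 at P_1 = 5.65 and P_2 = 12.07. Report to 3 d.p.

At P_1 = 5.65 and P_2 = 12.07: Q_1 = 342.793.
∂Q_1/∂P_2 = −324/P_2² = -2.2240.
ε = (∂Q_1/∂P_2)(P_2/Q_1) = -2.2240 × (12.07/342.793) ≈ -0.078.
ε < 0: complements.

-0.078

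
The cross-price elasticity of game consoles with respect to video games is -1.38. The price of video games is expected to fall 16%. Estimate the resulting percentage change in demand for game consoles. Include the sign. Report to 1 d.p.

%ΔQ ≈ ε × %ΔP of video games = -1.38 × (-16%) = 22.1%.

22.1%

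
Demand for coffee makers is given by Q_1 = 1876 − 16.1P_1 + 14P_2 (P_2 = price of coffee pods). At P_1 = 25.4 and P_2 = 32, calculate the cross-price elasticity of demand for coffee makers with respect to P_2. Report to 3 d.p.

At P_1 = 25.4 and P_2 = 32: Q_1 = 1915.06.
∂Q_1/∂P_2 = 14.
ε = (∂Q_1/∂P_2)(P_2/Q_1) = 14 × (32/1915.06) ≈ 0.234.
Since ε > 0, coffee makers and coffee pods are substitutes.

0.234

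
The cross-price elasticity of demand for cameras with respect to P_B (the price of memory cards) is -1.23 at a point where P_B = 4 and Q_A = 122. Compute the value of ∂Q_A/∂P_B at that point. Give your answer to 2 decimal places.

ε = (∂Q_A/∂P_B)·(P_B/Q_A) ⇒ ∂Q_A/∂P_B = ε·Q_A/P_B = -1.23 × 122/4 ≈ -37.52.

-37.52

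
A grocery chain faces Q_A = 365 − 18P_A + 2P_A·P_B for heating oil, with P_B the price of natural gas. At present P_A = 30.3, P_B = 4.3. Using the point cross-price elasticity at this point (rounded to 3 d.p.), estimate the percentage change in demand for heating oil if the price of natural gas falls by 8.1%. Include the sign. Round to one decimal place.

-26.3%

At P_A = 30.3, P_B = 4.3: Q_A = 80.18.
∂Q_A/∂P_B = 2P_A = 60.6000.
ε = (∂Q_A/∂P_B)(P_B/Q_A) = 60.6000 × 4.3/80.18 ≈ 3.250.
%ΔQ_A ≈ ε × %ΔP_B = 3.250 × (-8.1%) = -26.3%.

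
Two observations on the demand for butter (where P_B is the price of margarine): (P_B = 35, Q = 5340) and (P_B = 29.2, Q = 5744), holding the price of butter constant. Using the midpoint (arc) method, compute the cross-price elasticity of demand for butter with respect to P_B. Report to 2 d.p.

-0.40

ΔQ_A = 5744 − 5340 = 404; ΔP_B = 29.2 − 35 = -5.8.
Midpoints: Q̄_A = 5542.0, P̄_B = 32.10.
ε = (ΔQ_A/Q̄_A)/(ΔP_B/P̄_B) = (404/5542.0)/(-5.8/32.10) ≈ -0.40.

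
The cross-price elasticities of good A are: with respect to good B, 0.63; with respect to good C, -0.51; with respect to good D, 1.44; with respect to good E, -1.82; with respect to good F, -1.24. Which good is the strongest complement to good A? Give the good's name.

Complements have ε < 0. The most negative value is -1.82 (good E).

good E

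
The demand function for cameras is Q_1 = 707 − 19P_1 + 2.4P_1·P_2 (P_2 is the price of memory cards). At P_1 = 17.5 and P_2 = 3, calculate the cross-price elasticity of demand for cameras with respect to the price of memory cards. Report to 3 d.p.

At P_1 = 17.5 and P_2 = 3: Q_1 = 500.5.
∂Q_1/∂P_2 = 2.4P_1 = 2.4(17.5) = 42.0000.
ε = (∂Q_1/∂P_2)(P_2/Q_1) = 42.0000 × (3/500.5) ≈ 0.252.

0.252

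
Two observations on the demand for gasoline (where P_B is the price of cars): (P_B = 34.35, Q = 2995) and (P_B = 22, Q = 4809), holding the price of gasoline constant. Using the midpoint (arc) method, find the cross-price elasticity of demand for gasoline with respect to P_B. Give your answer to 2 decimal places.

-1.06

ΔQ_A = 4809 − 2995 = 1814; ΔP_B = 22 − 34.35 = -12.35.
Midpoints: Q̄_A = 3902.0, P̄_B = 28.18.
ε = (ΔQ_A/Q̄_A)/(ΔP_B/P̄_B) = (1814/3902.0)/(-12.35/28.18) ≈ -1.06.
ε < 0: gasoline and cars are complements.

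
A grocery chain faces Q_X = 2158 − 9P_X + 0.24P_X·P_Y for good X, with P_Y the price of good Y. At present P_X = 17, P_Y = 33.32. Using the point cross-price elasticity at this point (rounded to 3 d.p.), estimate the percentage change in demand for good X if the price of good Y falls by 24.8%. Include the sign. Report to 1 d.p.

-1.6%

At P_X = 17, P_Y = 33.32: Q_X = 2140.946.
∂Q_X/∂P_Y = 0.24P_X = 4.0800.
ε = (∂Q_X/∂P_Y)(P_Y/Q_X) = 4.0800 × 33.32/2140.946 ≈ 0.063.
%ΔQ_X ≈ ε × %ΔP_Y = 0.063 × (-24.8%) = -1.6%.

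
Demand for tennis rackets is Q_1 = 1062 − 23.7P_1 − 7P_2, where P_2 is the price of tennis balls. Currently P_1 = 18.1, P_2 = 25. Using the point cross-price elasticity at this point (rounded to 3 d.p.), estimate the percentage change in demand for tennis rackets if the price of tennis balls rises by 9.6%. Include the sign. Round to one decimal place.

-3.7%

At P_1 = 18.1, P_2 = 25: Q_1 = 458.03.
∂Q_1/∂P_2 = -7.
ε = (∂Q_1/∂P_2)(P_2/Q_1) = -7.0000 × 25/458.03 ≈ -0.382.
%ΔQ_1 ≈ ε × %ΔP_2 = -0.382 × (9.6%) = -3.7%.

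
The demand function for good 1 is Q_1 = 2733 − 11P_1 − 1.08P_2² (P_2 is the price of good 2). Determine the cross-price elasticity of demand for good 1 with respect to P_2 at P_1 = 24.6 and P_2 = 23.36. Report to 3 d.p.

-0.629

At P_1 = 24.6 and P_2 = 23.36: Q_1 = 1873.055.
∂Q_1/∂P_2 = -2.16P_2 = -2.16(23.36) = -50.4576.
ε = (∂Q_1/∂P_2)(P_2/Q_1) = -50.4576 × (23.36/1873.055) ≈ -0.629.
ε < 0: complements.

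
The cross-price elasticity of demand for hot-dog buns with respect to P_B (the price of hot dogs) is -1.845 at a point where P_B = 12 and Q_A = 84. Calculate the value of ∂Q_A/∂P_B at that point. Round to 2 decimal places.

-12.92

ε = (∂Q_A/∂P_B)·(P_B/Q_A) ⇒ ∂Q_A/∂P_B = ε·Q_A/P_B = -1.845 × 84/12 ≈ -12.92.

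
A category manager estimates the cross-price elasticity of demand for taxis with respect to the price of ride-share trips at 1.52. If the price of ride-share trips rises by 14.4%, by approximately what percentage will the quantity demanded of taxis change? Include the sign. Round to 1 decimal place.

%ΔQ ≈ ε × %ΔP of ride-share trips = 1.52 × (14.4%) = 21.9%.
Demand for taxis rises by about 21.9%.

21.9%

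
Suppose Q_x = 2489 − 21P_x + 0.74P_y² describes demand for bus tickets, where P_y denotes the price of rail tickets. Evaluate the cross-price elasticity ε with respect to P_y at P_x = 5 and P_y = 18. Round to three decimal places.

At P_x = 5 and P_y = 18: Q_x = 2623.76.
∂Q_x/∂P_y = 1.48P_y = 1.48(18) = 26.6400.
ε = (∂Q_x/∂P_y)(P_y/Q_x) = 26.6400 × (18/2623.76) ≈ 0.183.

0.183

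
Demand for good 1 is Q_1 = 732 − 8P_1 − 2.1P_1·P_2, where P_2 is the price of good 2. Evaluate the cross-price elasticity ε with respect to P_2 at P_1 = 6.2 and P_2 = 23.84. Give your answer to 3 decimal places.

At P_1 = 6.2 and P_2 = 23.84: Q_1 = 372.003.
∂Q_1/∂P_2 = -2.1P_1 = -2.1(6.2) = -13.0200.
ε = (∂Q_1/∂P_2)(P_2/Q_1) = -13.0200 × (23.84/372.003) ≈ -0.834.
ε < 0: complements.

-0.834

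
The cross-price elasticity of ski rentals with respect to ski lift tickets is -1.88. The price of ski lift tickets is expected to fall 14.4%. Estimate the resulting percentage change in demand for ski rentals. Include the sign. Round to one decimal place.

27.1%

%ΔQ ≈ ε × %ΔP of ski lift tickets = -1.88 × (-14.4%) = 27.1%.
Demand for ski rentals rises by about 27.1%.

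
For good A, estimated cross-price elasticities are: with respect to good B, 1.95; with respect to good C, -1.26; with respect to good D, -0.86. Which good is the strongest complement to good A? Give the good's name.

Complements have ε < 0. The most negative value is -1.26 (good C).

good C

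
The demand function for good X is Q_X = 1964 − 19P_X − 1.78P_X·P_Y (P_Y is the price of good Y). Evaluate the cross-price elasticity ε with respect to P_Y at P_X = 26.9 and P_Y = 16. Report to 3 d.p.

-1.115

At P_X = 26.9 and P_Y = 16: Q_X = 686.788.
∂Q_X/∂P_Y = -1.78P_X = -1.78(26.9) = -47.8820.
ε = (∂Q_X/∂P_Y)(P_Y/Q_X) = -47.8820 × (16/686.788) ≈ -1.115.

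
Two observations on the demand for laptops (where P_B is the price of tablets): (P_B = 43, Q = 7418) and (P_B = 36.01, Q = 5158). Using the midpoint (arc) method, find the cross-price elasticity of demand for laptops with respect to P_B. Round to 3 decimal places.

2.031

ΔQ_A = 5158 − 7418 = -2260; ΔP_B = 36.01 − 43 = -6.99.
Midpoints: Q̄_A = 6288.0, P̄_B = 39.50.
ε = (ΔQ_A/Q̄_A)/(ΔP_B/P̄_B) = (-2260/6288.0)/(-6.99/39.50) ≈ 2.031.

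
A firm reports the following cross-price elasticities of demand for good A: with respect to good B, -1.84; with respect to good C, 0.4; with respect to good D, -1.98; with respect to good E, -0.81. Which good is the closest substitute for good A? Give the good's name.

good C

Substitutes have ε > 0. Among the positive values, 0.4 (good C) is largest.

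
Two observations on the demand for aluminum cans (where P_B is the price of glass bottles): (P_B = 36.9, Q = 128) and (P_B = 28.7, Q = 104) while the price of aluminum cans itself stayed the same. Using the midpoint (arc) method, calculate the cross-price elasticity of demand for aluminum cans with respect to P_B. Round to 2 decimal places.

0.83

ΔQ_A = 104 − 128 = -24; ΔP_B = 28.7 − 36.9 = -8.2.
Midpoints: Q̄_A = 116.0, P̄_B = 32.80.
ε = (ΔQ_A/Q̄_A)/(ΔP_B/P̄_B) = (-24/116.0)/(-8.2/32.80) ≈ 0.83.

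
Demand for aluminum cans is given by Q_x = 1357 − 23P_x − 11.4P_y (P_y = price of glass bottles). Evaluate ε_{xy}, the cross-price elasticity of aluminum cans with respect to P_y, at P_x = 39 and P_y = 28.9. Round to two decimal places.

At P_x = 39 and P_y = 28.9: Q_x = 130.54.
∂Q_x/∂P_y = -11.4.
ε = (∂Q_x/∂P_y)(P_y/Q_x) = -11.4 × (28.9/130.54) ≈ -2.52.

-2.52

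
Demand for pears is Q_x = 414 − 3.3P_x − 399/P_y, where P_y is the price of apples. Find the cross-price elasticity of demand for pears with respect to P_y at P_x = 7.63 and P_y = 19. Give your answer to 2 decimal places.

0.06

At P_x = 7.63 and P_y = 19: Q_x = 367.821.
∂Q_x/∂P_y = 399/P_y² = 1.1053.
ε = (∂Q_x/∂P_y)(P_y/Q_x) = 1.1053 × (19/367.821) ≈ 0.06.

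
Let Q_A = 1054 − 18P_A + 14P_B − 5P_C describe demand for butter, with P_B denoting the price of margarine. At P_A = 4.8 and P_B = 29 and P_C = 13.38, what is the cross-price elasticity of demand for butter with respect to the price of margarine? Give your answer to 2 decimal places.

0.31

At P_A = 4.8 and P_B = 29 and P_C = 13.38: Q_A = 1306.7.
∂Q_A/∂P_B = 14.
ε = (∂Q_A/∂P_B)(P_B/Q_A) = 14 × (29/1306.7) ≈ 0.31.
Since ε > 0, butter and margarine are substitutes.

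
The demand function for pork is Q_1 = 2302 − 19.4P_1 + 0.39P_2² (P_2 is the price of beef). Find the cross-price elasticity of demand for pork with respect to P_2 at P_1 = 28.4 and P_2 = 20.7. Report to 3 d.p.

At P_1 = 28.4 and P_2 = 20.7: Q_1 = 1918.151.
∂Q_1/∂P_2 = 0.78P_2 = 0.78(20.7) = 16.1460.
ε = (∂Q_1/∂P_2)(P_2/Q_1) = 16.1460 × (20.7/1918.151) ≈ 0.174.
ε > 0: substitutes.

0.174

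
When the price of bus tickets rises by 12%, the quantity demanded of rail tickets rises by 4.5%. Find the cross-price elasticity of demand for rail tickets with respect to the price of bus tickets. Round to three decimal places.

0.375

ε = (%ΔQ of rail tickets) / (%ΔP of bus tickets) = (4.5%) / (12%) ≈ 0.375.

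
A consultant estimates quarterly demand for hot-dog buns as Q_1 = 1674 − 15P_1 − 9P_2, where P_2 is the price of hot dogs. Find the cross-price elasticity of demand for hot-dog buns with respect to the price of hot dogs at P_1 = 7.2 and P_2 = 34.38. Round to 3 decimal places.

-0.246

At P_1 = 7.2 and P_2 = 34.38: Q_1 = 1256.58.
∂Q_1/∂P_2 = -9.
ε = (∂Q_1/∂P_2)(P_2/Q_1) = -9 × (34.38/1256.58) ≈ -0.246.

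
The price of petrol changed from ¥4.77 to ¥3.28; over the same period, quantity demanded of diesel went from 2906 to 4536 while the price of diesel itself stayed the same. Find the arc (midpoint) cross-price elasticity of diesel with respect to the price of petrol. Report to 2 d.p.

-1.18

ΔQ_A = 4536 − 2906 = 1630; ΔP_B = 3.28 − 4.77 = -1.49.
Midpoints: Q̄_A = 3721.0, P̄_B = 4.02.
ε = (ΔQ_A/Q̄_A)/(ΔP_B/P̄_B) = (1630/3721.0)/(-1.49/4.02) ≈ -1.18.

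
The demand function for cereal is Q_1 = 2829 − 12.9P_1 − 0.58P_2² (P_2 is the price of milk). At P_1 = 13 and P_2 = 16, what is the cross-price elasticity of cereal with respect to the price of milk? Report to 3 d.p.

At P_1 = 13 and P_2 = 16: Q_1 = 2512.82.
∂Q_1/∂P_2 = -1.16P_2 = -1.16(16) = -18.5600.
ε = (∂Q_1/∂P_2)(P_2/Q_1) = -18.5600 × (16/2512.82) ≈ -0.118.
ε < 0: complements.

-0.118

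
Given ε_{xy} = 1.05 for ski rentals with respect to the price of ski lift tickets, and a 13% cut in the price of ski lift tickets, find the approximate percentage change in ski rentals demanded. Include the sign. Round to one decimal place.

-13.7%

%ΔQ ≈ ε × %ΔP of ski lift tickets = 1.05 × (-13%) = -13.7%.
Demand for ski rentals falls by about 13.7%.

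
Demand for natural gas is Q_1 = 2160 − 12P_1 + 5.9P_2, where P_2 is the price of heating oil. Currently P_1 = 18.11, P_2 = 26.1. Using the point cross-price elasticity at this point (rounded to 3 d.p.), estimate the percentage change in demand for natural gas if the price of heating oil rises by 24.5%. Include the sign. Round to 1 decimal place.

1.8%

At P_1 = 18.11, P_2 = 26.1: Q_1 = 2096.67.
∂Q_1/∂P_2 = 5.9.
ε = (∂Q_1/∂P_2)(P_2/Q_1) = 5.9000 × 26.1/2096.67 ≈ 0.073.
%ΔQ_1 ≈ ε × %ΔP_2 = 0.073 × (24.5%) = 1.8%.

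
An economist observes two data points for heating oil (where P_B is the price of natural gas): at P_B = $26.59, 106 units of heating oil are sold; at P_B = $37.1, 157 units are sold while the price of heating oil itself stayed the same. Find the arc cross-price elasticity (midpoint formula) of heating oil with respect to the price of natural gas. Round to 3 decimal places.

1.175

ΔQ_A = 157 − 106 = 51; ΔP_B = 37.1 − 26.59 = 10.51.
Midpoints: Q̄_A = 131.5, P̄_B = 31.84.
ε = (ΔQ_A/Q̄_A)/(ΔP_B/P̄_B) = (51/131.5)/(10.51/31.84) ≈ 1.175.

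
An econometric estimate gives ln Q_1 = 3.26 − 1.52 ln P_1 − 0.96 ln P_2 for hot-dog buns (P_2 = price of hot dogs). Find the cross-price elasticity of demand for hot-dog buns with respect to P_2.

In a log-linear (constant-elasticity) demand function, the coefficient on ln P_2 is the cross-price elasticity.
ε = -0.96. Negative, so hot-dog buns and hot dogs are complements.

-0.96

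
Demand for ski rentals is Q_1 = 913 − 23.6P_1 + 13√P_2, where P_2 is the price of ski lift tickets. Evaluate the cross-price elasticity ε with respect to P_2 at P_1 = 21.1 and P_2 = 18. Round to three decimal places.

At P_1 = 21.1 and P_2 = 18: Q_1 = 470.194.
∂Q_1/∂P_2 = 13/(2√P_2) = 13/(2√18) = 1.5321.
ε = (∂Q_1/∂P_2)(P_2/Q_1) = 1.5321 × (18/470.194) ≈ 0.059.
ε > 0: substitutes.

0.059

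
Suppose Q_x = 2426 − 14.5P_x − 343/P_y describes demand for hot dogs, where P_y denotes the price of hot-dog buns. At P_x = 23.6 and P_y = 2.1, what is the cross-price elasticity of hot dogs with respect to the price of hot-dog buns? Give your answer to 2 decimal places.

0.09

At P_x = 23.6 and P_y = 2.1: Q_x = 1920.467.
∂Q_x/∂P_y = 343/P_y² = 77.7778.
ε = (∂Q_x/∂P_y)(P_y/Q_x) = 77.7778 × (2.1/1920.467) ≈ 0.09.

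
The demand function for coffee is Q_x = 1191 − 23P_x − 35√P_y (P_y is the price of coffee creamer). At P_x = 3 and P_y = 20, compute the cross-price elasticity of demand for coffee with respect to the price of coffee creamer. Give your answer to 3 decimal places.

-0.081

At P_x = 3 and P_y = 20: Q_x = 965.475.
∂Q_x/∂P_y = -35/(2√P_y) = -35/(2√20) = -3.9131.
ε = (∂Q_x/∂P_y)(P_y/Q_x) = -3.9131 × (20/965.475) ≈ -0.081.
ε < 0: complements.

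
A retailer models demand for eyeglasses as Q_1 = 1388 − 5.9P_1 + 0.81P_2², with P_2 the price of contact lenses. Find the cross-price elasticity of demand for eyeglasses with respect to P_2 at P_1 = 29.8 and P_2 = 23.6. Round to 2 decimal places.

0.54

At P_1 = 29.8 and P_2 = 23.6: Q_1 = 1663.318.
∂Q_1/∂P_2 = 1.62P_2 = 1.62(23.6) = 38.2320.
ε = (∂Q_1/∂P_2)(P_2/Q_1) = 38.2320 × (23.6/1663.318) ≈ 0.54.
ε > 0: substitutes.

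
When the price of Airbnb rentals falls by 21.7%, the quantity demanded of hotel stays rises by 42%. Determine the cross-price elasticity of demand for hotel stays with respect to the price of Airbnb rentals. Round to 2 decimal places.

-1.94

ε = (%ΔQ of hotel stays) / (%ΔP of Airbnb rentals) = (42%) / (-21.7%) ≈ -1.94.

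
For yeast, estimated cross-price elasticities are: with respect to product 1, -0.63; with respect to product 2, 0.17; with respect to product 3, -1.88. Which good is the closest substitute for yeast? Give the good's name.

product 2

Substitutes have ε > 0. Among the positive values, 0.17 (product 2) is largest.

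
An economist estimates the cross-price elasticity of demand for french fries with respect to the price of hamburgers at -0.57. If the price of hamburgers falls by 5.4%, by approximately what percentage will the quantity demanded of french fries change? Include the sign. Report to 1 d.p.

%ΔQ ≈ ε × %ΔP of hamburgers = -0.57 × (-5.4%) = 3.1%.

3.1%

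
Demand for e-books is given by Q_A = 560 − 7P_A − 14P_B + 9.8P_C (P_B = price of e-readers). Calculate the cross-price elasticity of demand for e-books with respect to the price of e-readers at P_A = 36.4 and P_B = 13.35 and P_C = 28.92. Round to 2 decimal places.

At P_A = 36.4 and P_B = 13.35 and P_C = 28.92: Q_A = 401.716.
∂Q_A/∂P_B = -14.
ε = (∂Q_A/∂P_B)(P_B/Q_A) = -14 × (13.35/401.716) ≈ -0.47.
Since ε < 0, e-books and e-readers are complements.

-0.47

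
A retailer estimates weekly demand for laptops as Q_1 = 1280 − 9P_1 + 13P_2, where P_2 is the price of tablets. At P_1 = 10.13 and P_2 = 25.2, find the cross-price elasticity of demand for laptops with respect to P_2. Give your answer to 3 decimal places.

At P_1 = 10.13 and P_2 = 25.2: Q_1 = 1516.43.
∂Q_1/∂P_2 = 13.
ε = (∂Q_1/∂P_2)(P_2/Q_1) = 13 × (25.2/1516.43) ≈ 0.216.

0.216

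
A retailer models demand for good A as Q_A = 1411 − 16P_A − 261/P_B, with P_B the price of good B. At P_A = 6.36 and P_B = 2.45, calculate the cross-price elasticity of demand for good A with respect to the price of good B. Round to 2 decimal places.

At P_A = 6.36 and P_B = 2.45: Q_A = 1202.709.
∂Q_A/∂P_B = 261/P_B² = 43.4819.
ε = (∂Q_A/∂P_B)(P_B/Q_A) = 43.4819 × (2.45/1202.709) ≈ 0.09.

0.09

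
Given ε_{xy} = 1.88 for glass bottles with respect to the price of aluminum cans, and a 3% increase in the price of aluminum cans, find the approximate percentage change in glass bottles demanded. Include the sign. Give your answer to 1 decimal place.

5.6%

%ΔQ ≈ ε × %ΔP of aluminum cans = 1.88 × (3%) = 5.6%.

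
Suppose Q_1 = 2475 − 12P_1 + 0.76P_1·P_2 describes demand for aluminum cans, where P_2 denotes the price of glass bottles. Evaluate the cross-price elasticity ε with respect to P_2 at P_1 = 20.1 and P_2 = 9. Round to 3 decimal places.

At P_1 = 20.1 and P_2 = 9: Q_1 = 2371.284.
∂Q_1/∂P_2 = 0.76P_1 = 0.76(20.1) = 15.2760.
ε = (∂Q_1/∂P_2)(P_2/Q_1) = 15.2760 × (9/2371.284) ≈ 0.058.

0.058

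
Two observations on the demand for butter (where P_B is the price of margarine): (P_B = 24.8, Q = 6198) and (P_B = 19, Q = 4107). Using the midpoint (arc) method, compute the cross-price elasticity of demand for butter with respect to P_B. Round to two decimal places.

ΔQ_A = 4107 − 6198 = -2091; ΔP_B = 19 − 24.8 = -5.8.
Midpoints: Q̄_A = 5152.5, P̄_B = 21.90.
ε = (ΔQ_A/Q̄_A)/(ΔP_B/P̄_B) = (-2091/5152.5)/(-5.8/21.90) ≈ 1.53.

1.53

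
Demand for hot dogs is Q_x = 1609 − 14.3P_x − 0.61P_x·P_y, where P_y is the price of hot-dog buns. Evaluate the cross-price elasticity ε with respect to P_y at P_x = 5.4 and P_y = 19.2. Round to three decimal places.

At P_x = 5.4 and P_y = 19.2: Q_x = 1468.535.
∂Q_x/∂P_y = -0.61P_x = -0.61(5.4) = -3.2940.
ε = (∂Q_x/∂P_y)(P_y/Q_x) = -3.2940 × (19.2/1468.535) ≈ -0.043.
ε < 0: complements.

-0.043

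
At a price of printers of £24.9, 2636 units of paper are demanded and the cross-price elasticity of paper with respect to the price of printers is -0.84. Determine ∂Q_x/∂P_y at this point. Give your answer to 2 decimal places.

ε = (∂Q_x/∂P_y)·(P_y/Q_x) ⇒ ∂Q_x/∂P_y = ε·Q_x/P_y = -0.84 × 2636/24.9 ≈ -88.93.

-88.93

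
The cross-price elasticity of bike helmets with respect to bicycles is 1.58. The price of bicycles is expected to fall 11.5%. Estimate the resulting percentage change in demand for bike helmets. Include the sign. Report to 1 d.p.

-18.2%

%ΔQ ≈ ε × %ΔP of bicycles = 1.58 × (-11.5%) = -18.2%.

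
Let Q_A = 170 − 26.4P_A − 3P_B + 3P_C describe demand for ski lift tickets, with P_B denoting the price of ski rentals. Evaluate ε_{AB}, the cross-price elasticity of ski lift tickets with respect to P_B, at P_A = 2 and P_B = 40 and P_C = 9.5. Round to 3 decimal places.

-4.669

At P_A = 2 and P_B = 40 and P_C = 9.5: Q_A = 25.7.
∂Q_A/∂P_B = -3.
ε = (∂Q_A/∂P_B)(P_B/Q_A) = -3 × (40/25.7) ≈ -4.669.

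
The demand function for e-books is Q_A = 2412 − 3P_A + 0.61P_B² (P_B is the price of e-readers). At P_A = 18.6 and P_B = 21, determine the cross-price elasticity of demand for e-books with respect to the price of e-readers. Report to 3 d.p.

0.205

At P_A = 18.6 and P_B = 21: Q_A = 2625.21.
∂Q_A/∂P_B = 1.22P_B = 1.22(21) = 25.6200.
ε = (∂Q_A/∂P_B)(P_B/Q_A) = 25.6200 × (21/2625.21) ≈ 0.205.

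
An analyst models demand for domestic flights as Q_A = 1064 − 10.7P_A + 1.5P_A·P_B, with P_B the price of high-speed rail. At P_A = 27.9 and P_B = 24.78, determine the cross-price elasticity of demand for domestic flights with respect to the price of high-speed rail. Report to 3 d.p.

At P_A = 27.9 and P_B = 24.78: Q_A = 1802.513.
∂Q_A/∂P_B = 1.5P_A = 1.5(27.9) = 41.8500.
ε = (∂Q_A/∂P_B)(P_B/Q_A) = 41.8500 × (24.78/1802.513) ≈ 0.575.
ε > 0: substitutes.

0.575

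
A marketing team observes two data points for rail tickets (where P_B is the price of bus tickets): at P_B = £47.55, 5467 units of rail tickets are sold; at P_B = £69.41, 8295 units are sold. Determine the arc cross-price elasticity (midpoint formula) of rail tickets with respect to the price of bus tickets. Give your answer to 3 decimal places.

1.099

ΔQ_A = 8295 − 5467 = 2828; ΔP_B = 69.41 − 47.55 = 21.86.
Midpoints: Q̄_A = 6881.0, P̄_B = 58.48.
ε = (ΔQ_A/Q̄_A)/(ΔP_B/P̄_B) = (2828/6881.0)/(21.86/58.48) ≈ 1.099.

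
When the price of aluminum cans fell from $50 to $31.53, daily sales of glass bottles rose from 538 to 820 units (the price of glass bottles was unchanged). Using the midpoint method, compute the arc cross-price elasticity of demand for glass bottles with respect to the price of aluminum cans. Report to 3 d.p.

-0.917

ΔQ_A = 820 − 538 = 282; ΔP_B = 31.53 − 50 = -18.47.
Midpoints: Q̄_A = 679.0, P̄_B = 40.77.
ε = (ΔQ_A/Q̄_A)/(ΔP_B/P̄_B) = (282/679.0)/(-18.47/40.77) ≈ -0.917.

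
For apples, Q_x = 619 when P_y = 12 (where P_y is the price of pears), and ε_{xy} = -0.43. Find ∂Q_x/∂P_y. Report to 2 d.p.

-22.18

ε = (∂Q_x/∂P_y)·(P_y/Q_x) ⇒ ∂Q_x/∂P_y = ε·Q_x/P_y = -0.43 × 619/12 ≈ -22.18.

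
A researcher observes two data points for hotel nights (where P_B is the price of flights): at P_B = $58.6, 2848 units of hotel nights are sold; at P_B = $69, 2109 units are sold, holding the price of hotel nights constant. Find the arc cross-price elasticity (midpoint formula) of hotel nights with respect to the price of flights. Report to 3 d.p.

ΔQ_A = 2109 − 2848 = -739; ΔP_B = 69 − 58.6 = 10.4.
Midpoints: Q̄_A = 2478.5, P̄_B = 63.80.
ε = (ΔQ_A/Q̄_A)/(ΔP_B/P̄_B) = (-739/2478.5)/(10.4/63.80) ≈ -1.829.
ε < 0: hotel nights and flights are complements.

-1.829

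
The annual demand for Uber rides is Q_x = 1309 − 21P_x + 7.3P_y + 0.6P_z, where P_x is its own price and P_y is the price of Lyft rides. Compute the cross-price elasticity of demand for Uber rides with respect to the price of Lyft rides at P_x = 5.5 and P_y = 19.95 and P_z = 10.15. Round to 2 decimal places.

0.11

At P_x = 5.5 and P_y = 19.95 and P_z = 10.15: Q_x = 1345.225.
∂Q_x/∂P_y = 7.3.
ε = (∂Q_x/∂P_y)(P_y/Q_x) = 7.3 × (19.95/1345.225) ≈ 0.11.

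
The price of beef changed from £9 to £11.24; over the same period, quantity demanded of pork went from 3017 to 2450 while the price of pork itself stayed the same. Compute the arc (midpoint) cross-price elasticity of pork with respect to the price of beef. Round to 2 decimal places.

ΔQ_A = 2450 − 3017 = -567; ΔP_B = 11.24 − 9 = 2.24.
Midpoints: Q̄_A = 2733.5, P̄_B = 10.12.
ε = (ΔQ_A/Q̄_A)/(ΔP_B/P̄_B) = (-567/2733.5)/(2.24/10.12) ≈ -0.94.

-0.94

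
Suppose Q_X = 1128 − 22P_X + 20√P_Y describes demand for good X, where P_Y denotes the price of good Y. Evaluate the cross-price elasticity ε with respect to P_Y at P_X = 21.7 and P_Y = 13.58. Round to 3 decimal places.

0.051

At P_X = 21.7 and P_Y = 13.58: Q_X = 724.302.
∂Q_X/∂P_Y = 20/(2√P_Y) = 20/(2√13.58) = 2.7136.
ε = (∂Q_X/∂P_Y)(P_Y/Q_X) = 2.7136 × (13.58/724.302) ≈ 0.051.
ε > 0: substitutes.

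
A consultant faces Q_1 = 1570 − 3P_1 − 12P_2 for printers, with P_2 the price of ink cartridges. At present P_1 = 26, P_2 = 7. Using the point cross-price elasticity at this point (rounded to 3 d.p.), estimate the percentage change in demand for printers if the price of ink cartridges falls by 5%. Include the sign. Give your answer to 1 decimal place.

At P_1 = 26, P_2 = 7: Q_1 = 1408.
∂Q_1/∂P_2 = -12.
ε = (∂Q_1/∂P_2)(P_2/Q_1) = -12.0000 × 7/1408 ≈ -0.060.
%ΔQ_1 ≈ ε × %ΔP_2 = -0.060 × (-5%) = 0.3%.

0.3%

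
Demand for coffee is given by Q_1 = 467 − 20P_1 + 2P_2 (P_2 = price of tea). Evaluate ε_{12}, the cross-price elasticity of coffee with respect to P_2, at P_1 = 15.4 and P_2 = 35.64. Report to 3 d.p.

At P_1 = 15.4 and P_2 = 35.64: Q_1 = 230.28.
∂Q_1/∂P_2 = 2.
ε = (∂Q_1/∂P_2)(P_2/Q_1) = 2 × (35.64/230.28) ≈ 0.310.
Since ε > 0, coffee and tea are substitutes.

0.310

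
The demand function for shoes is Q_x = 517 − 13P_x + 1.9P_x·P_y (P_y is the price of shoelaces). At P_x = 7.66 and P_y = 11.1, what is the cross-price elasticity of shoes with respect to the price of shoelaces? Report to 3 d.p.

At P_x = 7.66 and P_y = 11.1: Q_x = 578.969.
∂Q_x/∂P_y = 1.9P_x = 1.9(7.66) = 14.5540.
ε = (∂Q_x/∂P_y)(P_y/Q_x) = 14.5540 × (11.1/578.969) ≈ 0.279.

0.279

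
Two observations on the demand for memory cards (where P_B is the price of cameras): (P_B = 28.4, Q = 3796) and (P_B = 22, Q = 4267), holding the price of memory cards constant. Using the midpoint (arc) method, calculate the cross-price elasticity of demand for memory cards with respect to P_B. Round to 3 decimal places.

ΔQ_A = 4267 − 3796 = 471; ΔP_B = 22 − 28.4 = -6.4.
Midpoints: Q̄_A = 4031.5, P̄_B = 25.20.
ε = (ΔQ_A/Q̄_A)/(ΔP_B/P̄_B) = (471/4031.5)/(-6.4/25.20) ≈ -0.460.
ε < 0: memory cards and cameras are complements.

-0.460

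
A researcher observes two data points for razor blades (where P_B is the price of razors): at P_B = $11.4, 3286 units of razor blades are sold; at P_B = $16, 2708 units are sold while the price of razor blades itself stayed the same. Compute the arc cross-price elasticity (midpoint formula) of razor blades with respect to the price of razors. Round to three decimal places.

-0.574

ΔQ_A = 2708 − 3286 = -578; ΔP_B = 16 − 11.4 = 4.6.
Midpoints: Q̄_A = 2997.0, P̄_B = 13.70.
ε = (ΔQ_A/Q̄_A)/(ΔP_B/P̄_B) = (-578/2997.0)/(4.6/13.70) ≈ -0.574.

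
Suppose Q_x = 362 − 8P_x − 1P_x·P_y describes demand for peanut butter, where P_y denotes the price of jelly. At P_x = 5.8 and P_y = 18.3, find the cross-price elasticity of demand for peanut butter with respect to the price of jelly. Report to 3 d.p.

At P_x = 5.8 and P_y = 18.3: Q_x = 209.46.
∂Q_x/∂P_y = -1P_x = -1(5.8) = -5.8000.
ε = (∂Q_x/∂P_y)(P_y/Q_x) = -5.8000 × (18.3/209.46) ≈ -0.507.
ε < 0: complements.

-0.507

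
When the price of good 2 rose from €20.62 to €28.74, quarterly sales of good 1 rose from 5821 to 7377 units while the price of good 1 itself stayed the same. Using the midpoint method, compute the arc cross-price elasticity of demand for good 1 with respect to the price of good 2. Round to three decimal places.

ΔQ_1 = 7377 − 5821 = 1556; ΔP_2 = 28.74 − 20.62 = 8.12.
Midpoints: Q̄_1 = 6599.0, P̄_2 = 24.68.
ε = (ΔQ_1/Q̄_1)/(ΔP_2/P̄_2) = (1556/6599.0)/(8.12/24.68) ≈ 0.717.
ε > 0: good 1 and good 2 are substitutes.

0.717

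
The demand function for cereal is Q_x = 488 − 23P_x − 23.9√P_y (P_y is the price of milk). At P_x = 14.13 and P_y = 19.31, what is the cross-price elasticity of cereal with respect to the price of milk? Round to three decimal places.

At P_x = 14.13 and P_y = 19.31: Q_x = 57.986.
∂Q_x/∂P_y = -23.9/(2√P_y) = -23.9/(2√19.31) = -2.7194.
ε = (∂Q_x/∂P_y)(P_y/Q_x) = -2.7194 × (19.31/57.986) ≈ -0.906.
ε < 0: complements.

-0.906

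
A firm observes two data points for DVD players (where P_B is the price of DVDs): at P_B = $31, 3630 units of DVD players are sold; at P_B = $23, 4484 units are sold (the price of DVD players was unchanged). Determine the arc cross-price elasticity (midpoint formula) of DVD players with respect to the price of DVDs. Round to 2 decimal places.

ΔQ_A = 4484 − 3630 = 854; ΔP_B = 23 − 31 = -8.
Midpoints: Q̄_A = 4057.0, P̄_B = 27.00.
ε = (ΔQ_A/Q̄_A)/(ΔP_B/P̄_B) = (854/4057.0)/(-8/27.00) ≈ -0.71.
ε < 0: DVD players and DVDs are complements.

-0.71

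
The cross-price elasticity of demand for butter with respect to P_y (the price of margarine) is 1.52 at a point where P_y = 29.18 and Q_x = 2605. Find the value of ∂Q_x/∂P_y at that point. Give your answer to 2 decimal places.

135.70

ε = (∂Q_x/∂P_y)·(P_y/Q_x) ⇒ ∂Q_x/∂P_y = ε·Q_x/P_y = 1.52 × 2605/29.18 ≈ 135.70.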